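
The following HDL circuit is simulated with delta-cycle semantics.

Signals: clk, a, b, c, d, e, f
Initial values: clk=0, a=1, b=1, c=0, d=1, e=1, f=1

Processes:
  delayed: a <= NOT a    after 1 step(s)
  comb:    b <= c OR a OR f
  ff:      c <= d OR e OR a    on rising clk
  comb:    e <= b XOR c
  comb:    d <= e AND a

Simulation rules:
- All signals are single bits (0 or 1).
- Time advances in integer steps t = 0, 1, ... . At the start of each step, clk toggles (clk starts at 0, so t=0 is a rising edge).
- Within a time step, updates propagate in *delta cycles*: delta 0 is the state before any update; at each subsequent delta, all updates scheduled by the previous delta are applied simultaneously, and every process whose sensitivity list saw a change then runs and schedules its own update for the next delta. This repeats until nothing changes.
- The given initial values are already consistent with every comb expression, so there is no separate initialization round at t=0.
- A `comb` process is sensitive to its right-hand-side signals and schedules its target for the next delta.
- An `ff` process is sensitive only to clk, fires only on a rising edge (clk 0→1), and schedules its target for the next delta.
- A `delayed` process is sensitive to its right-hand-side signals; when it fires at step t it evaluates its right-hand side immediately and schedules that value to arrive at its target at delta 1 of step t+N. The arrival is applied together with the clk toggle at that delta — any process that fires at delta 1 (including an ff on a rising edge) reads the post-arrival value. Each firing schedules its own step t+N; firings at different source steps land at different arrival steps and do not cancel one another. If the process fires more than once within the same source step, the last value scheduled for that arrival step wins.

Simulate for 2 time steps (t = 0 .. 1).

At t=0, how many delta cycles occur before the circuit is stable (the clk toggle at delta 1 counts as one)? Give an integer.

[bits: a,e,d,b,f,c,clk]
t=0: Δ0=1111100 Δ1=1111101 Δ2=1111111 Δ3=1011111 Δ4=1001111 | 4Δ
t=1: Δ0=1001111 Δ1=1001110 | 1Δ

4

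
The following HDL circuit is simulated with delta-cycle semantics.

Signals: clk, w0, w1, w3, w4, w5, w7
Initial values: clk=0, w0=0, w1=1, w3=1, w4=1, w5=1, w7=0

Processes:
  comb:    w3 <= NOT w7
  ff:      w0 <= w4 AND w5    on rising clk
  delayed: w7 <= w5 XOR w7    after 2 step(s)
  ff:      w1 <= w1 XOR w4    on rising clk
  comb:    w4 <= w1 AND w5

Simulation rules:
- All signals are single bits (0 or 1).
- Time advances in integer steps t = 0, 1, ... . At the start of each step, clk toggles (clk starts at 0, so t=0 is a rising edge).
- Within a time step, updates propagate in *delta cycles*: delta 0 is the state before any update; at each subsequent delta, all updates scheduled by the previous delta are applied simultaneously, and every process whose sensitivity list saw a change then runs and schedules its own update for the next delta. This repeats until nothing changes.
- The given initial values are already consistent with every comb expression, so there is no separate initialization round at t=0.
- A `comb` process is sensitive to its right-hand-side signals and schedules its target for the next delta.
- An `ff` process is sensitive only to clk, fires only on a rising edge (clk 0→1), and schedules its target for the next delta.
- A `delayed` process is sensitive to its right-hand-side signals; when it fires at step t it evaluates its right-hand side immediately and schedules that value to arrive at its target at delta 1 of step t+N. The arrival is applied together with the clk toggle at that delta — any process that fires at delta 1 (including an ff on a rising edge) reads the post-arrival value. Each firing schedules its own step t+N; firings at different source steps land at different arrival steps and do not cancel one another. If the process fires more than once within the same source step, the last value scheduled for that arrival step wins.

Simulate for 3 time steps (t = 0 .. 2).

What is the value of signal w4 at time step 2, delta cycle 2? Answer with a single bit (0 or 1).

t0.Δ0 w1=1 clk=0 w0=0 w4=1 w7=0 w5=1 w3=1
t0.Δ1 w1=1 clk=1 w0=0 w4=1 w7=0 w5=1 w3=1
t0.Δ2 w1=0 clk=1 w0=1 w4=1 w7=0 w5=1 w3=1
t0.Δ3 w1=0 clk=1 w0=1 w4=0 w7=0 w5=1 w3=1
t1.Δ0 w1=0 clk=1 w0=1 w4=0 w7=0 w5=1 w3=1
t1.Δ1 w1=0 clk=0 w0=1 w4=0 w7=0 w5=1 w3=1
t2.Δ0 w1=0 clk=0 w0=1 w4=0 w7=0 w5=1 w3=1
t2.Δ1 w1=0 clk=1 w0=1 w4=0 w7=0 w5=1 w3=1
t2.Δ2 w1=0 clk=1 w0=0 w4=0 w7=0 w5=1 w3=1

0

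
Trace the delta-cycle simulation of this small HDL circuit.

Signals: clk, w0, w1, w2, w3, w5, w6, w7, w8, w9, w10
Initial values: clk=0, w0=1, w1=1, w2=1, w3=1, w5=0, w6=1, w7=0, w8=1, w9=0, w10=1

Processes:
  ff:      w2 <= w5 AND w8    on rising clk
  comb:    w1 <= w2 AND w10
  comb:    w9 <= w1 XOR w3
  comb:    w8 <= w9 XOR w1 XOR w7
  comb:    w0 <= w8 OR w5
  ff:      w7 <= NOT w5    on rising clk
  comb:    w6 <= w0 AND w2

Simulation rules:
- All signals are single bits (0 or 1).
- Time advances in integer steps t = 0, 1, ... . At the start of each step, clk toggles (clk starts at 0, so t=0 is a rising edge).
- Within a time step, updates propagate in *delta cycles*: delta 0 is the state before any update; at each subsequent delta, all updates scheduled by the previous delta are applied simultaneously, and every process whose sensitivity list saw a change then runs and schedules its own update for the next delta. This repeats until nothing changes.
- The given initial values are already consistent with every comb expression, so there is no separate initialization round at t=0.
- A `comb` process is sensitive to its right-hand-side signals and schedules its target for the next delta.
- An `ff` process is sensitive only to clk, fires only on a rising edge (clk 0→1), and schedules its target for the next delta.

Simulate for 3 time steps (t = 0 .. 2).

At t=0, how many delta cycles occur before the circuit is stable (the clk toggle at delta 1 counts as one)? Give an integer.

[bits: w7,w3,w5,w6,w8,w0,w10,w9,clk,w1,w2]
t=0: Δ0=01011110011 Δ1=01011110111 Δ2=11011110110 Δ3=11000110100 Δ4=11001011100 Δ5=11000111100 Δ6=11000011100 | 6Δ
t=1: Δ0=11000011100 Δ1=11000011000 | 1Δ
t=2: Δ0=11000011000 Δ1=11000011100 | 1Δ

6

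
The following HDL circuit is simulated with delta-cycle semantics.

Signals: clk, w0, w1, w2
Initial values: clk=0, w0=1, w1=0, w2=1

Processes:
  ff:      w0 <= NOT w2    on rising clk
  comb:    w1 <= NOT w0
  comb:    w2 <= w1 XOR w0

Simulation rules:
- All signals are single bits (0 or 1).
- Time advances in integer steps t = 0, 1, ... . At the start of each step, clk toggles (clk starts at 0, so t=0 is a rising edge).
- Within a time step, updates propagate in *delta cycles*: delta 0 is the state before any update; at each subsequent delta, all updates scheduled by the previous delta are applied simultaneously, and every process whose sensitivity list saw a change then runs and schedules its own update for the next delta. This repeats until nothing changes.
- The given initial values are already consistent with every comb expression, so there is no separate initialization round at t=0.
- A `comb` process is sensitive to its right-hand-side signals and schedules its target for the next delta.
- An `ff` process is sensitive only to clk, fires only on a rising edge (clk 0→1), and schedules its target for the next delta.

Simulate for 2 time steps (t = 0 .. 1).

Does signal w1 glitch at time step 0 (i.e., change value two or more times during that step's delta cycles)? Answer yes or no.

no

[bits: clk,w0,w2,w1]
t=0: Δ0=0110 Δ1=1110 Δ2=1010 Δ3=1001 Δ4=1011 | 4Δ
t=1: Δ0=1011 Δ1=0011 | 1Δ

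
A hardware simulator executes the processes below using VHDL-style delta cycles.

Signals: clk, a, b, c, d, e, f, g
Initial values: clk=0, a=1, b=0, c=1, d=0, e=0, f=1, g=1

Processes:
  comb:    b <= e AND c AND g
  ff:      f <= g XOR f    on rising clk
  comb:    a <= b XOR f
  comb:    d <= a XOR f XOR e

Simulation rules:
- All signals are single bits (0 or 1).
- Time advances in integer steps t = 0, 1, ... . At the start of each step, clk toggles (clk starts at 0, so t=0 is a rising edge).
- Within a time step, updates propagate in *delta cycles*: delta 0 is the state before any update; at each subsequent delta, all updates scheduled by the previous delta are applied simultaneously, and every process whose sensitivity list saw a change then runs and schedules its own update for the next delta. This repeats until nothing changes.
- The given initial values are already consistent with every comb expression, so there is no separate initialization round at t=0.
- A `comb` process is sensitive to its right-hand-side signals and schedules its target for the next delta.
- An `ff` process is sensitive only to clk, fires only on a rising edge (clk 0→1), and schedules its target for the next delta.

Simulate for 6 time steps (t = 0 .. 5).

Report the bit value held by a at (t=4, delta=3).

t0.Δ0 c=1 d=0 e=0 f=1 clk=0 b=0 a=1 g=1
t0.Δ1 c=1 d=0 e=0 f=1 clk=1 b=0 a=1 g=1
t0.Δ2 c=1 d=0 e=0 f=0 clk=1 b=0 a=1 g=1
t0.Δ3 c=1 d=1 e=0 f=0 clk=1 b=0 a=0 g=1
t0.Δ4 c=1 d=0 e=0 f=0 clk=1 b=0 a=0 g=1
t1.Δ0 c=1 d=0 e=0 f=0 clk=1 b=0 a=0 g=1
t1.Δ1 c=1 d=0 e=0 f=0 clk=0 b=0 a=0 g=1
t2.Δ0 c=1 d=0 e=0 f=0 clk=0 b=0 a=0 g=1
t2.Δ1 c=1 d=0 e=0 f=0 clk=1 b=0 a=0 g=1
t2.Δ2 c=1 d=0 e=0 f=1 clk=1 b=0 a=0 g=1
t2.Δ3 c=1 d=1 e=0 f=1 clk=1 b=0 a=1 g=1
t2.Δ4 c=1 d=0 e=0 f=1 clk=1 b=0 a=1 g=1
t3.Δ0 c=1 d=0 e=0 f=1 clk=1 b=0 a=1 g=1
t3.Δ1 c=1 d=0 e=0 f=1 clk=0 b=0 a=1 g=1
t4.Δ0 c=1 d=0 e=0 f=1 clk=0 b=0 a=1 g=1
t4.Δ1 c=1 d=0 e=0 f=1 clk=1 b=0 a=1 g=1
t4.Δ2 c=1 d=0 e=0 f=0 clk=1 b=0 a=1 g=1
t4.Δ3 c=1 d=1 e=0 f=0 clk=1 b=0 a=0 g=1
t4.Δ4 c=1 d=0 e=0 f=0 clk=1 b=0 a=0 g=1
t5.Δ0 c=1 d=0 e=0 f=0 clk=1 b=0 a=0 g=1
t5.Δ1 c=1 d=0 e=0 f=0 clk=0 b=0 a=0 g=1

0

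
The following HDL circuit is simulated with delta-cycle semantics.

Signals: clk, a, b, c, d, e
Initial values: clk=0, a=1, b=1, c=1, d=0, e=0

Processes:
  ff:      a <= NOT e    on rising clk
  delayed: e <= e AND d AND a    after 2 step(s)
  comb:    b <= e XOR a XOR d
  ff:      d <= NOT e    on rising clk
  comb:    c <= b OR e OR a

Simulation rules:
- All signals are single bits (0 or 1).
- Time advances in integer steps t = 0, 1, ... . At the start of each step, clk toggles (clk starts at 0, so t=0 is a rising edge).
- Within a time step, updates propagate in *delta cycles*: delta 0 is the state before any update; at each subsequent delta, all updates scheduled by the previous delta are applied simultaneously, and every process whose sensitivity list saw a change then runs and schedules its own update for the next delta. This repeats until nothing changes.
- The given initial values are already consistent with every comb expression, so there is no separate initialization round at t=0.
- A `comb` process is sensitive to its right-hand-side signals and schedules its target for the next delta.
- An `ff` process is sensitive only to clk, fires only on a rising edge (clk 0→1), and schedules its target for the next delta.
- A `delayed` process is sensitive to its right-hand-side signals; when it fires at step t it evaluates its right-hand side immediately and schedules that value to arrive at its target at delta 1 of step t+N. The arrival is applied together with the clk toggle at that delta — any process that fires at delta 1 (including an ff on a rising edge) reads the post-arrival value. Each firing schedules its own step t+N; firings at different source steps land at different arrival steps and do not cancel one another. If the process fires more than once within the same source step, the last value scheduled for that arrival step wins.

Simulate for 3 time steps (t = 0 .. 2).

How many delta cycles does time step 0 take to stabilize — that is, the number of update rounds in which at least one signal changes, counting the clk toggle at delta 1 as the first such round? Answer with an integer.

[bits: b,d,e,a,c,clk]
t=0: Δ0=100110 Δ1=100111 Δ2=110111 Δ3=010111 | 3Δ
t=1: Δ0=010111 Δ1=010110 | 1Δ
t=2: Δ0=010110 Δ1=010111 | 1Δ

3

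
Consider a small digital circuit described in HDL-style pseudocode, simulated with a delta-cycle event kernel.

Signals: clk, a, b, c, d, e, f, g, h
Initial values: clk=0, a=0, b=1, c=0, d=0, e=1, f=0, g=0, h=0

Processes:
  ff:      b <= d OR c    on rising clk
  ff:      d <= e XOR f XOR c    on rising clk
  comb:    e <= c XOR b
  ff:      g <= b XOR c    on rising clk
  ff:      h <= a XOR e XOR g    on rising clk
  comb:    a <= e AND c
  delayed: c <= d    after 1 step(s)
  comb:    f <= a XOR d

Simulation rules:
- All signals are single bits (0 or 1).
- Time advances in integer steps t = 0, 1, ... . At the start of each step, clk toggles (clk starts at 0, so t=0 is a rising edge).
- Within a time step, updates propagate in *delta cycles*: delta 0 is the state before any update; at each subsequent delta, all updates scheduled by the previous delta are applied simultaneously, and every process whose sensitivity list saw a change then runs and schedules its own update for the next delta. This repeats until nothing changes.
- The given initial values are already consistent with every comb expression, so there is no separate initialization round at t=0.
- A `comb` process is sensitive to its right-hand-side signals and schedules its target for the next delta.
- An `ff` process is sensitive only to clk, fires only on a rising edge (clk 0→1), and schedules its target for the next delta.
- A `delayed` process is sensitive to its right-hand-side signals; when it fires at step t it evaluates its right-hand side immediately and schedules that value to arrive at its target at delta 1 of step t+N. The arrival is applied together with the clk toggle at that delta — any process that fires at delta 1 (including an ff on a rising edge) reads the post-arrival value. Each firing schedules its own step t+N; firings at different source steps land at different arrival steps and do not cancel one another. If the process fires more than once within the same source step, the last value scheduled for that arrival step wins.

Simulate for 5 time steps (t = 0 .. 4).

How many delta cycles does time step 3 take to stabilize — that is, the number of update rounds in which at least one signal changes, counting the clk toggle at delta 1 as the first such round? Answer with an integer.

2

t=0 Δ0: h=0 a=0 f=0 d=0 b=1 e=1 g=0 c=0 clk=0
  Δ1: clk:0→1
  Δ2: h:0→1, d:0→1, b:1→0, g:0→1
  Δ3: f:0→1, e:1→0
  (3Δ to stable)
t=1 Δ0: h=1 a=0 f=1 d=1 b=0 e=0 g=1 c=0 clk=1
  Δ1: c:0→1, clk:1→0
  Δ2: e:0→1
  Δ3: a:0→1
  Δ4: f:1→0
  (4Δ to stable)
t=2 Δ0: h=1 a=1 f=0 d=1 b=0 e=1 g=1 c=1 clk=0
  Δ1: clk:0→1
  Δ2: d:1→0, b:0→1
  Δ3: f:0→1, e:1→0
  Δ4: a:1→0
  Δ5: f:1→0
  (5Δ to stable)
t=3 Δ0: h=1 a=0 f=0 d=0 b=1 e=0 g=1 c=1 clk=1
  Δ1: c:1→0, clk:1→0
  Δ2: e:0→1
  (2Δ to stable)
t=4 Δ0: h=1 a=0 f=0 d=0 b=1 e=1 g=1 c=0 clk=0
  Δ1: clk:0→1
  Δ2: h:1→0, d:0→1, b:1→0
  Δ3: f:0→1, e:1→0
  (3Δ to stable)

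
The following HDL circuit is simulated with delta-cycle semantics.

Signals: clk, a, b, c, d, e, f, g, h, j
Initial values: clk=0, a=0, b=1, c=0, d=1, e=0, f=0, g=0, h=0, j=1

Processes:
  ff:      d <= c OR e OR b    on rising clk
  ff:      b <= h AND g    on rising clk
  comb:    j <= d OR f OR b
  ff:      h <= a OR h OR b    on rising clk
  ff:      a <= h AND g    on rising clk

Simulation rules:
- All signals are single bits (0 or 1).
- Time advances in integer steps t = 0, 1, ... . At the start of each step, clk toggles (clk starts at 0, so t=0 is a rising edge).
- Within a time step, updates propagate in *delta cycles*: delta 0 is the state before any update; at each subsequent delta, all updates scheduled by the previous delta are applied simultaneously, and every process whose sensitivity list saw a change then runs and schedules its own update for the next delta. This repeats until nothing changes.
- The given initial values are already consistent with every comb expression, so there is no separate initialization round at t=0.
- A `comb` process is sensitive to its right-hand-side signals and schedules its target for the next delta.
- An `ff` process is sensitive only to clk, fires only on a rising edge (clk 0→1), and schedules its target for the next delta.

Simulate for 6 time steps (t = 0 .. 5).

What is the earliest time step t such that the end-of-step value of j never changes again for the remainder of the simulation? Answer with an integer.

[bits: g,e,d,clk,j,a,b,c,f,h]
t=0: Δ0=0010101000 Δ1=0011101000 Δ2=0011100001 | 2Δ
t=1: Δ0=0011100001 Δ1=0010100001 | 1Δ
t=2: Δ0=0010100001 Δ1=0011100001 Δ2=0001100001 Δ3=0001000001 | 3Δ
t=3: Δ0=0001000001 Δ1=0000000001 | 1Δ
t=4: Δ0=0000000001 Δ1=0001000001 | 1Δ
t=5: Δ0=0001000001 Δ1=0000000001 | 1Δ

2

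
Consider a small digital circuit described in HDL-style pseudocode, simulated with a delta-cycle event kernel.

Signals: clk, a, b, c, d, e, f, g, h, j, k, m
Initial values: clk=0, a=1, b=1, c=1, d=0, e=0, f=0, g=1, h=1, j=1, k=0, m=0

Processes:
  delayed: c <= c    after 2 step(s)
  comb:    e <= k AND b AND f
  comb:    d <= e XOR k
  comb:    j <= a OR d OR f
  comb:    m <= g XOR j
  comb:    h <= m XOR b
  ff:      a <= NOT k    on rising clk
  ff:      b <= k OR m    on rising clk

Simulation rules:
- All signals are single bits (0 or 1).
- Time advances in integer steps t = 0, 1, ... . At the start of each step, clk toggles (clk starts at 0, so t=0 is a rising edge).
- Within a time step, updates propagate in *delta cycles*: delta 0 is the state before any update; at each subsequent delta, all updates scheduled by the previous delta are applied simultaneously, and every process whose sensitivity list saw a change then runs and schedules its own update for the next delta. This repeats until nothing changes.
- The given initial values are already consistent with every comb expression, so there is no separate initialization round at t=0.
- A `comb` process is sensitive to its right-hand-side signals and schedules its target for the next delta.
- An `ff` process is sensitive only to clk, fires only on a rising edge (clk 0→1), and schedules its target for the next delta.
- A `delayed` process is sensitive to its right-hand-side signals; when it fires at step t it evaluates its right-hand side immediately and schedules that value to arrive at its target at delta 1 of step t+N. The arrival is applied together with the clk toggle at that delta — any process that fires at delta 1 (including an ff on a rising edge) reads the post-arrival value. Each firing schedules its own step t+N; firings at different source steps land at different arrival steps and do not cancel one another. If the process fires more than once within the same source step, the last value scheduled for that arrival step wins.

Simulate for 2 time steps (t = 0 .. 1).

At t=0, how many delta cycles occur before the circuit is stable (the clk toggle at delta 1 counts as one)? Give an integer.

3

[bits: c,e,b,g,a,m,f,j,d,k,h,clk]
t=0: Δ0=101110010010 Δ1=101110010011 Δ2=100110010011 Δ3=100110010001 | 3Δ
t=1: Δ0=100110010001 Δ1=100110010000 | 1Δ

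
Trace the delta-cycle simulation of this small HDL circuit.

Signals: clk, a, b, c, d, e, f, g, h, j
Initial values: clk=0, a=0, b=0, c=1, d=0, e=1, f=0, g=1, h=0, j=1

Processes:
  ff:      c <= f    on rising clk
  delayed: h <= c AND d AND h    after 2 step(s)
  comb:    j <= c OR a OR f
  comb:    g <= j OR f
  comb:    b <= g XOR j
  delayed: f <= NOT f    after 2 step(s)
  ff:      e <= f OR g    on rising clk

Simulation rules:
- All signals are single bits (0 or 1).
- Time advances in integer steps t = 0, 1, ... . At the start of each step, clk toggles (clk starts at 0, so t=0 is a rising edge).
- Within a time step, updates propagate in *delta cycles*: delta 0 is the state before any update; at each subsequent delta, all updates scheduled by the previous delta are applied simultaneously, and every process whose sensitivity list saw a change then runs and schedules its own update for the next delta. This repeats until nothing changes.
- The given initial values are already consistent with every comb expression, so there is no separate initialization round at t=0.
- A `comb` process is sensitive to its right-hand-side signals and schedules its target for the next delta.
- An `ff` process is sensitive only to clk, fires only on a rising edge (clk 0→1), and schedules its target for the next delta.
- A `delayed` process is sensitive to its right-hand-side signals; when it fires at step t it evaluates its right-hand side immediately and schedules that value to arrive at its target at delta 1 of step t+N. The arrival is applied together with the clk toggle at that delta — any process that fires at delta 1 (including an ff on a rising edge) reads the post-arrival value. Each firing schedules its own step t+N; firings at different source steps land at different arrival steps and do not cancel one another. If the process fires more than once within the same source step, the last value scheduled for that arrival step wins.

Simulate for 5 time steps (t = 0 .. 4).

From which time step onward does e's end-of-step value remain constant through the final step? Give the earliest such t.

2

t0.Δ0 h=0 a=0 e=1 j=1 d=0 c=1 b=0 f=0 g=1 clk=0
t0.Δ1 h=0 a=0 e=1 j=1 d=0 c=1 b=0 f=0 g=1 clk=1
t0.Δ2 h=0 a=0 e=1 j=1 d=0 c=0 b=0 f=0 g=1 clk=1
t0.Δ3 h=0 a=0 e=1 j=0 d=0 c=0 b=0 f=0 g=1 clk=1
t0.Δ4 h=0 a=0 e=1 j=0 d=0 c=0 b=1 f=0 g=0 clk=1
t0.Δ5 h=0 a=0 e=1 j=0 d=0 c=0 b=0 f=0 g=0 clk=1
t1.Δ0 h=0 a=0 e=1 j=0 d=0 c=0 b=0 f=0 g=0 clk=1
t1.Δ1 h=0 a=0 e=1 j=0 d=0 c=0 b=0 f=0 g=0 clk=0
t2.Δ0 h=0 a=0 e=1 j=0 d=0 c=0 b=0 f=0 g=0 clk=0
t2.Δ1 h=0 a=0 e=1 j=0 d=0 c=0 b=0 f=0 g=0 clk=1
t2.Δ2 h=0 a=0 e=0 j=0 d=0 c=0 b=0 f=0 g=0 clk=1
t3.Δ0 h=0 a=0 e=0 j=0 d=0 c=0 b=0 f=0 g=0 clk=1
t3.Δ1 h=0 a=0 e=0 j=0 d=0 c=0 b=0 f=0 g=0 clk=0
t4.Δ0 h=0 a=0 e=0 j=0 d=0 c=0 b=0 f=0 g=0 clk=0
t4.Δ1 h=0 a=0 e=0 j=0 d=0 c=0 b=0 f=0 g=0 clk=1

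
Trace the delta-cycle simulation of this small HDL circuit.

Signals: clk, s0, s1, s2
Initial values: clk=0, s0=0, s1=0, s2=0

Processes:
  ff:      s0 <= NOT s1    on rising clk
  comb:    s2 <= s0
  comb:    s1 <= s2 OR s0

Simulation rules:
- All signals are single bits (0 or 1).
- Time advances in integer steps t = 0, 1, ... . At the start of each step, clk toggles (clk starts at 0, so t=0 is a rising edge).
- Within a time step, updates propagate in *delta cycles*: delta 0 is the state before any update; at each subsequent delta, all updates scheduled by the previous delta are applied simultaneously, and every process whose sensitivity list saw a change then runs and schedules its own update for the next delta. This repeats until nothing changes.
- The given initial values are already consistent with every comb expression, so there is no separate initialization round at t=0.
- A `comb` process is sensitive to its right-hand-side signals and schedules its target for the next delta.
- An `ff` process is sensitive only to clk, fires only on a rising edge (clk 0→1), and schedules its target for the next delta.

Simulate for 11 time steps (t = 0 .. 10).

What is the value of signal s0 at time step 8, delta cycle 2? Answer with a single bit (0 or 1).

[bits: clk,s0,s2,s1]
t=0: Δ0=0000 Δ1=1000 Δ2=1100 Δ3=1111 | 3Δ
t=1: Δ0=1111 Δ1=0111 | 1Δ
t=2: Δ0=0111 Δ1=1111 Δ2=1011 Δ3=1001 Δ4=1000 | 4Δ
t=3: Δ0=1000 Δ1=0000 | 1Δ
t=4: Δ0=0000 Δ1=1000 Δ2=1100 Δ3=1111 | 3Δ
t=5: Δ0=1111 Δ1=0111 | 1Δ
t=6: Δ0=0111 Δ1=1111 Δ2=1011 Δ3=1001 Δ4=1000 | 4Δ
t=7: Δ0=1000 Δ1=0000 | 1Δ
t=8: Δ0=0000 Δ1=1000 Δ2=1100 Δ3=1111 | 3Δ
t=9: Δ0=1111 Δ1=0111 | 1Δ
t=10: Δ0=0111 Δ1=1111 Δ2=1011 Δ3=1001 Δ4=1000 | 4Δ

1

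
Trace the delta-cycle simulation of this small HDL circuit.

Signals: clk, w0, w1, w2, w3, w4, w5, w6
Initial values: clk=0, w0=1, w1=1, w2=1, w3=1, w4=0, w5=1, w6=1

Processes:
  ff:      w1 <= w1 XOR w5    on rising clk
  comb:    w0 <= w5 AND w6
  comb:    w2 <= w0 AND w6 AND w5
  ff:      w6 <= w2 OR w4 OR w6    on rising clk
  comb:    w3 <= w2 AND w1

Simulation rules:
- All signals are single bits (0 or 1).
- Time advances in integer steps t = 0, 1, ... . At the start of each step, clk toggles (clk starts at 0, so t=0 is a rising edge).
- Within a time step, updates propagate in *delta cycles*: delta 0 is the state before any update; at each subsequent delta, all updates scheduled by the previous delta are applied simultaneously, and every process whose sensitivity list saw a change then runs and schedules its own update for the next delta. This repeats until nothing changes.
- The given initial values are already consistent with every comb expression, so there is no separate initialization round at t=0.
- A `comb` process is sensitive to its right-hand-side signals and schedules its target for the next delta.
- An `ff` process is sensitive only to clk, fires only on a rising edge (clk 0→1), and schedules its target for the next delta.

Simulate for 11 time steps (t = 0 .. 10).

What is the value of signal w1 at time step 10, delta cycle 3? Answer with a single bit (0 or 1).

t=0 Δ0: w2=1 w1=1 w6=1 clk=0 w3=1 w0=1 w4=0 w5=1
  Δ1: clk:0→1
  Δ2: w1:1→0
  Δ3: w3:1→0
  (3Δ to stable)
t=1 Δ0: w2=1 w1=0 w6=1 clk=1 w3=0 w0=1 w4=0 w5=1
  Δ1: clk:1→0
  (1Δ to stable)
t=2 Δ0: w2=1 w1=0 w6=1 clk=0 w3=0 w0=1 w4=0 w5=1
  Δ1: clk:0→1
  Δ2: w1:0→1
  Δ3: w3:0→1
  (3Δ to stable)
t=3 Δ0: w2=1 w1=1 w6=1 clk=1 w3=1 w0=1 w4=0 w5=1
  Δ1: clk:1→0
  (1Δ to stable)
t=4 Δ0: w2=1 w1=1 w6=1 clk=0 w3=1 w0=1 w4=0 w5=1
  Δ1: clk:0→1
  Δ2: w1:1→0
  Δ3: w3:1→0
  (3Δ to stable)
t=5 Δ0: w2=1 w1=0 w6=1 clk=1 w3=0 w0=1 w4=0 w5=1
  Δ1: clk:1→0
  (1Δ to stable)
t=6 Δ0: w2=1 w1=0 w6=1 clk=0 w3=0 w0=1 w4=0 w5=1
  Δ1: clk:0→1
  Δ2: w1:0→1
  Δ3: w3:0→1
  (3Δ to stable)
t=7 Δ0: w2=1 w1=1 w6=1 clk=1 w3=1 w0=1 w4=0 w5=1
  Δ1: clk:1→0
  (1Δ to stable)
t=8 Δ0: w2=1 w1=1 w6=1 clk=0 w3=1 w0=1 w4=0 w5=1
  Δ1: clk:0→1
  Δ2: w1:1→0
  Δ3: w3:1→0
  (3Δ to stable)
t=9 Δ0: w2=1 w1=0 w6=1 clk=1 w3=0 w0=1 w4=0 w5=1
  Δ1: clk:1→0
  (1Δ to stable)
t=10 Δ0: w2=1 w1=0 w6=1 clk=0 w3=0 w0=1 w4=0 w5=1
  Δ1: clk:0→1
  Δ2: w1:0→1
  Δ3: w3:0→1
  (3Δ to stable)

1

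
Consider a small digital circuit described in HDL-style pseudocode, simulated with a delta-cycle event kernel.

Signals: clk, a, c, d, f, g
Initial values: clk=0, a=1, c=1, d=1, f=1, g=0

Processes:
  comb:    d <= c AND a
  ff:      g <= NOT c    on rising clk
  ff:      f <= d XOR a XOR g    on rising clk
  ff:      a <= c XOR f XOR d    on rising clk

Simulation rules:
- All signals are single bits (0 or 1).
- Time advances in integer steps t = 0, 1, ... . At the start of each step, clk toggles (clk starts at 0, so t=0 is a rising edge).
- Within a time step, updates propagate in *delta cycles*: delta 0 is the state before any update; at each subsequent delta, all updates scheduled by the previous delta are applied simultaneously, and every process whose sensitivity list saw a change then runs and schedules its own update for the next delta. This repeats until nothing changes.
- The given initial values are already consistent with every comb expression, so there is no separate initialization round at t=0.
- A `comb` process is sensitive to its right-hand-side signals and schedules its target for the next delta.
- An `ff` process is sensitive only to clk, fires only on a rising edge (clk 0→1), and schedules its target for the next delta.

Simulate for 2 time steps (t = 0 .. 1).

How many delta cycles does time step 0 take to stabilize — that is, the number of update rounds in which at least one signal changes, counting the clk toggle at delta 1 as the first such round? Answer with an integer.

2

[bits: f,c,g,a,d,clk]
t=0: Δ0=110110 Δ1=110111 Δ2=010111 | 2Δ
t=1: Δ0=010111 Δ1=010110 | 1Δ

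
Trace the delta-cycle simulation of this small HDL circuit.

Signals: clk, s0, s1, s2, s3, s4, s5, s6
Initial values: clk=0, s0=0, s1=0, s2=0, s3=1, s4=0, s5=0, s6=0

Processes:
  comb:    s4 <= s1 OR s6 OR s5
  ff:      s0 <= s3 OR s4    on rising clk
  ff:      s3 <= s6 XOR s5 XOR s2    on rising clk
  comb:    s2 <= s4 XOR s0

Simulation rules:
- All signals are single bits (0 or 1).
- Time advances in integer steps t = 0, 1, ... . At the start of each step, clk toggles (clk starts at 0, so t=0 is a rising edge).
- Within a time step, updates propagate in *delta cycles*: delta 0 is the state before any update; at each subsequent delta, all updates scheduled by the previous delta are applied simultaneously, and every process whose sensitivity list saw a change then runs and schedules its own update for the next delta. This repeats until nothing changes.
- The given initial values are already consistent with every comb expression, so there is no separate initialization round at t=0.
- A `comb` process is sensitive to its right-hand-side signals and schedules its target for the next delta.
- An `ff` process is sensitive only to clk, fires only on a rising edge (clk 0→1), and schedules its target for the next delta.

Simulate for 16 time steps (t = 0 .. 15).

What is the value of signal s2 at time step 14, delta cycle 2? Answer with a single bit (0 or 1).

1

t=0 Δ0: s3=1 s5=0 s4=0 s1=0 s0=0 clk=0 s2=0 s6=0
  Δ1: clk:0→1
  Δ2: s3:1→0, s0:0→1
  Δ3: s2:0→1
  (3Δ to stable)
t=1 Δ0: s3=0 s5=0 s4=0 s1=0 s0=1 clk=1 s2=1 s6=0
  Δ1: clk:1→0
  (1Δ to stable)
t=2 Δ0: s3=0 s5=0 s4=0 s1=0 s0=1 clk=0 s2=1 s6=0
  Δ1: clk:0→1
  Δ2: s3:0→1, s0:1→0
  Δ3: s2:1→0
  (3Δ to stable)
t=3 Δ0: s3=1 s5=0 s4=0 s1=0 s0=0 clk=1 s2=0 s6=0
  Δ1: clk:1→0
  (1Δ to stable)
t=4 Δ0: s3=1 s5=0 s4=0 s1=0 s0=0 clk=0 s2=0 s6=0
  Δ1: clk:0→1
  Δ2: s3:1→0, s0:0→1
  Δ3: s2:0→1
  (3Δ to stable)
t=5 Δ0: s3=0 s5=0 s4=0 s1=0 s0=1 clk=1 s2=1 s6=0
  Δ1: clk:1→0
  (1Δ to stable)
t=6 Δ0: s3=0 s5=0 s4=0 s1=0 s0=1 clk=0 s2=1 s6=0
  Δ1: clk:0→1
  Δ2: s3:0→1, s0:1→0
  Δ3: s2:1→0
  (3Δ to stable)
t=7 Δ0: s3=1 s5=0 s4=0 s1=0 s0=0 clk=1 s2=0 s6=0
  Δ1: clk:1→0
  (1Δ to stable)
t=8 Δ0: s3=1 s5=0 s4=0 s1=0 s0=0 clk=0 s2=0 s6=0
  Δ1: clk:0→1
  Δ2: s3:1→0, s0:0→1
  Δ3: s2:0→1
  (3Δ to stable)
t=9 Δ0: s3=0 s5=0 s4=0 s1=0 s0=1 clk=1 s2=1 s6=0
  Δ1: clk:1→0
  (1Δ to stable)
t=10 Δ0: s3=0 s5=0 s4=0 s1=0 s0=1 clk=0 s2=1 s6=0
  Δ1: clk:0→1
  Δ2: s3:0→1, s0:1→0
  Δ3: s2:1→0
  (3Δ to stable)
t=11 Δ0: s3=1 s5=0 s4=0 s1=0 s0=0 clk=1 s2=0 s6=0
  Δ1: clk:1→0
  (1Δ to stable)
t=12 Δ0: s3=1 s5=0 s4=0 s1=0 s0=0 clk=0 s2=0 s6=0
  Δ1: clk:0→1
  Δ2: s3:1→0, s0:0→1
  Δ3: s2:0→1
  (3Δ to stable)
t=13 Δ0: s3=0 s5=0 s4=0 s1=0 s0=1 clk=1 s2=1 s6=0
  Δ1: clk:1→0
  (1Δ to stable)
t=14 Δ0: s3=0 s5=0 s4=0 s1=0 s0=1 clk=0 s2=1 s6=0
  Δ1: clk:0→1
  Δ2: s3:0→1, s0:1→0
  Δ3: s2:1→0
  (3Δ to stable)
t=15 Δ0: s3=1 s5=0 s4=0 s1=0 s0=0 clk=1 s2=0 s6=0
  Δ1: clk:1→0
  (1Δ to stable)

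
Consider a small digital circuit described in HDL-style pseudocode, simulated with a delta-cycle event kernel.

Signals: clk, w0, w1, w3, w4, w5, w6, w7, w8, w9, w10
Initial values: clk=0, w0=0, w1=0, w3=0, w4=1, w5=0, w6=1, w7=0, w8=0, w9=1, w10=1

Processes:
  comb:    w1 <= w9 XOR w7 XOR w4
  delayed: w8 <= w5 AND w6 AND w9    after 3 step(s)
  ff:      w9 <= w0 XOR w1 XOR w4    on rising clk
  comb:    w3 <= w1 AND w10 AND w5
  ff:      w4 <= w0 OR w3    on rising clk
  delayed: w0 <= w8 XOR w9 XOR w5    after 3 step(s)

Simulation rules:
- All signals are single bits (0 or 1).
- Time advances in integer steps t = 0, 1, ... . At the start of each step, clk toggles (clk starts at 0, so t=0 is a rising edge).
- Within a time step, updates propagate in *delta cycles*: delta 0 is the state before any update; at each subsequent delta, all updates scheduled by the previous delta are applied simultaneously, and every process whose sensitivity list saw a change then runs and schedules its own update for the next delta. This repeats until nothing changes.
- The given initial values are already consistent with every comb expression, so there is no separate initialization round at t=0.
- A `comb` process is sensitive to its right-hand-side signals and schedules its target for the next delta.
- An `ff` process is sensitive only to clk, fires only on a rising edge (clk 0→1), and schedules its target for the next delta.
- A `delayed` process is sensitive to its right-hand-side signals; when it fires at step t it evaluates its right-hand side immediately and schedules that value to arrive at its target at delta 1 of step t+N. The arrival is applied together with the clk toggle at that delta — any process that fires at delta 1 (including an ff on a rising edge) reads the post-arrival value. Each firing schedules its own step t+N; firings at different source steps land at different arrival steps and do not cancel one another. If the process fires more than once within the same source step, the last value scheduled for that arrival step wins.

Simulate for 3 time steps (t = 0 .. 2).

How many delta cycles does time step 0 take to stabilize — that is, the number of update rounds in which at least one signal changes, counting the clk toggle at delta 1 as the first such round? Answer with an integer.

3

t=0 Δ0: w3=0 w4=1 w7=0 w0=0 w10=1 clk=0 w9=1 w1=0 w6=1 w5=0 w8=0
  Δ1: clk:0→1
  Δ2: w4:1→0
  Δ3: w1:0→1
  (3Δ to stable)
t=1 Δ0: w3=0 w4=0 w7=0 w0=0 w10=1 clk=1 w9=1 w1=1 w6=1 w5=0 w8=0
  Δ1: clk:1→0
  (1Δ to stable)
t=2 Δ0: w3=0 w4=0 w7=0 w0=0 w10=1 clk=0 w9=1 w1=1 w6=1 w5=0 w8=0
  Δ1: clk:0→1
  (1Δ to stable)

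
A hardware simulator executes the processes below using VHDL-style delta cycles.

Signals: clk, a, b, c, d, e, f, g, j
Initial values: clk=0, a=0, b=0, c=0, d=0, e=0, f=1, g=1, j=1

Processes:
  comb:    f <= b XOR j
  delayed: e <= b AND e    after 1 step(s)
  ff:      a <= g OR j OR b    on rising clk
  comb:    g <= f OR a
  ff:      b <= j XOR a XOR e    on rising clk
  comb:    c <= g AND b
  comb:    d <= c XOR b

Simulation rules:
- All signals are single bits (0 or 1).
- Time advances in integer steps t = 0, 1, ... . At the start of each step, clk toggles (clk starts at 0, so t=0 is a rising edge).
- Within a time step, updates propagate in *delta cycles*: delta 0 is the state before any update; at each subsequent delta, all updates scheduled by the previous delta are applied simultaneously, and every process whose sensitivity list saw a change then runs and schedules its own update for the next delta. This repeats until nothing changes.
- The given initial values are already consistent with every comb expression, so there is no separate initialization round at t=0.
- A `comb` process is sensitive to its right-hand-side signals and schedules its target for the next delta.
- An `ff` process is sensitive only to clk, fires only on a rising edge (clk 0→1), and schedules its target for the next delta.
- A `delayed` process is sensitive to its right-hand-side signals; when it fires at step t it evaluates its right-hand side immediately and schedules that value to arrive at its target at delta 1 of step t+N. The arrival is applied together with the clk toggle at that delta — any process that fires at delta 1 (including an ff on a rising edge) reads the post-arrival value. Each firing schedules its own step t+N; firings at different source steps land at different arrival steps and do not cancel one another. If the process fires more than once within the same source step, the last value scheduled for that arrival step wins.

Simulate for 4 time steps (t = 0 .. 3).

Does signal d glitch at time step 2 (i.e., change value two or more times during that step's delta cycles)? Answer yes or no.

yes

t=0 Δ0: j=1 a=0 e=0 g=1 clk=0 b=0 f=1 d=0 c=0
  Δ1: clk:0→1
  Δ2: a:0→1, b:0→1
  Δ3: f:1→0, d:0→1, c:0→1
  Δ4: d:1→0
  (4Δ to stable)
t=1 Δ0: j=1 a=1 e=0 g=1 clk=1 b=1 f=0 d=0 c=1
  Δ1: clk:1→0
  (1Δ to stable)
t=2 Δ0: j=1 a=1 e=0 g=1 clk=0 b=1 f=0 d=0 c=1
  Δ1: clk:0→1
  Δ2: b:1→0
  Δ3: f:0→1, d:0→1, c:1→0
  Δ4: d:1→0
  (4Δ to stable)
t=3 Δ0: j=1 a=1 e=0 g=1 clk=1 b=0 f=1 d=0 c=0
  Δ1: clk:1→0
  (1Δ to stable)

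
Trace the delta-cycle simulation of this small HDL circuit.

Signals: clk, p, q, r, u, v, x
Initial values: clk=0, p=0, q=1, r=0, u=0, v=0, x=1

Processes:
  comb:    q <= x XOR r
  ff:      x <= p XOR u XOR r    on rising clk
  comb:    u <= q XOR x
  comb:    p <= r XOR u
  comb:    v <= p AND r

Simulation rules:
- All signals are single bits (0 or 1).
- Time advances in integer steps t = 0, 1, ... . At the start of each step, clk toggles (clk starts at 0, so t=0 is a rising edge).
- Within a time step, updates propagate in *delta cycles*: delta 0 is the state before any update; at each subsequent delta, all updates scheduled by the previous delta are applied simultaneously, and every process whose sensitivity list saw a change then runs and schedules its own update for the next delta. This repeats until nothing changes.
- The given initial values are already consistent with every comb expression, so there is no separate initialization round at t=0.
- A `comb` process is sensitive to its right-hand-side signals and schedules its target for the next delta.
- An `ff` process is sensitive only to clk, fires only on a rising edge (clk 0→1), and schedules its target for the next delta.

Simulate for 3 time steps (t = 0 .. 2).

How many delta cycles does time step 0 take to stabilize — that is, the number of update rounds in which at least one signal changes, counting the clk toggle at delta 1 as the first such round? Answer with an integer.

t=0 Δ0: x=1 u=0 r=0 p=0 v=0 q=1 clk=0
  Δ1: clk:0→1
  Δ2: x:1→0
  Δ3: u:0→1, q:1→0
  Δ4: u:1→0, p:0→1
  Δ5: p:1→0
  (5Δ to stable)
t=1 Δ0: x=0 u=0 r=0 p=0 v=0 q=0 clk=1
  Δ1: clk:1→0
  (1Δ to stable)
t=2 Δ0: x=0 u=0 r=0 p=0 v=0 q=0 clk=0
  Δ1: clk:0→1
  (1Δ to stable)

5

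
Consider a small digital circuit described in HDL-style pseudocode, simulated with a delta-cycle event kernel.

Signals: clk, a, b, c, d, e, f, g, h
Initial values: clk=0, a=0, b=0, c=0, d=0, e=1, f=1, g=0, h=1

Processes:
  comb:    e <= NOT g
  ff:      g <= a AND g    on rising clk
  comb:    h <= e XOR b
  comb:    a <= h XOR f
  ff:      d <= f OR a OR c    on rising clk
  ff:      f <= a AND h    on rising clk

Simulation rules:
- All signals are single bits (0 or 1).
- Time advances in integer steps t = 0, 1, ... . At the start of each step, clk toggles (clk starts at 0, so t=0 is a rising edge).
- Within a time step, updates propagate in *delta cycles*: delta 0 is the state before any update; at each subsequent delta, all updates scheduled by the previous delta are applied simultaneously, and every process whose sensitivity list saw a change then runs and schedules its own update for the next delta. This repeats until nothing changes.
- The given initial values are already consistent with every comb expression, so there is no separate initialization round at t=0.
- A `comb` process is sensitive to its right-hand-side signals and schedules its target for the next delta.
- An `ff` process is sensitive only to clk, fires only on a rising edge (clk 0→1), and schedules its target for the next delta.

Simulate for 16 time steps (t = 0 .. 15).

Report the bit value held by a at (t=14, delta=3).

[bits: h,d,e,g,c,clk,b,a,f]
t=0: Δ0=101000001 Δ1=101001001 Δ2=111001000 Δ3=111001010 | 3Δ
t=1: Δ0=111001010 Δ1=111000010 | 1Δ
t=2: Δ0=111000010 Δ1=111001010 Δ2=111001011 Δ3=111001001 | 3Δ
t=3: Δ0=111001001 Δ1=111000001 | 1Δ
t=4: Δ0=111000001 Δ1=111001001 Δ2=111001000 Δ3=111001010 | 3Δ
t=5: Δ0=111001010 Δ1=111000010 | 1Δ
t=6: Δ0=111000010 Δ1=111001010 Δ2=111001011 Δ3=111001001 | 3Δ
t=7: Δ0=111001001 Δ1=111000001 | 1Δ
t=8: Δ0=111000001 Δ1=111001001 Δ2=111001000 Δ3=111001010 | 3Δ
t=9: Δ0=111001010 Δ1=111000010 | 1Δ
t=10: Δ0=111000010 Δ1=111001010 Δ2=111001011 Δ3=111001001 | 3Δ
t=11: Δ0=111001001 Δ1=111000001 | 1Δ
t=12: Δ0=111000001 Δ1=111001001 Δ2=111001000 Δ3=111001010 | 3Δ
t=13: Δ0=111001010 Δ1=111000010 | 1Δ
t=14: Δ0=111000010 Δ1=111001010 Δ2=111001011 Δ3=111001001 | 3Δ
t=15: Δ0=111001001 Δ1=111000001 | 1Δ

0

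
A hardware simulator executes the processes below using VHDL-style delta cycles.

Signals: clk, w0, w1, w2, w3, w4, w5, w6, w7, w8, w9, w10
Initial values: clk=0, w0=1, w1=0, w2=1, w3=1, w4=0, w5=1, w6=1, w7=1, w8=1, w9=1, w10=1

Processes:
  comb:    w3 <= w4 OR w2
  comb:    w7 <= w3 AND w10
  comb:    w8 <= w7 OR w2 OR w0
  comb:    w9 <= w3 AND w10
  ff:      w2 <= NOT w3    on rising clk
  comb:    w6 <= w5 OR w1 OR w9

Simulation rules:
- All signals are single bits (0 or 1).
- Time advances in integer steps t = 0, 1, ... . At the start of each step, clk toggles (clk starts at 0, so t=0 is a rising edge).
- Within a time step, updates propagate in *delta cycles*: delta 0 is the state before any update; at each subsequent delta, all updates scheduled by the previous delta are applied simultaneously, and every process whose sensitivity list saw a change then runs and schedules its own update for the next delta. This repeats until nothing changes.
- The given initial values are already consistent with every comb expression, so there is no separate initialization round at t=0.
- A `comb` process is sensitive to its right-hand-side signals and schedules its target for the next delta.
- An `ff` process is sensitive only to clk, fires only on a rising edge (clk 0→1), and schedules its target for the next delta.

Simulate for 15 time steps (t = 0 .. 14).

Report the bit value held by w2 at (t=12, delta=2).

t=0 Δ0: w6=1 w10=1 w9=1 w2=1 w3=1 clk=0 w1=0 w4=0 w8=1 w5=1 w7=1 w0=1
  Δ1: clk:0→1
  Δ2: w2:1→0
  Δ3: w3:1→0
  Δ4: w9:1→0, w7:1→0
  (4Δ to stable)
t=1 Δ0: w6=1 w10=1 w9=0 w2=0 w3=0 clk=1 w1=0 w4=0 w8=1 w5=1 w7=0 w0=1
  Δ1: clk:1→0
  (1Δ to stable)
t=2 Δ0: w6=1 w10=1 w9=0 w2=0 w3=0 clk=0 w1=0 w4=0 w8=1 w5=1 w7=0 w0=1
  Δ1: clk:0→1
  Δ2: w2:0→1
  Δ3: w3:0→1
  Δ4: w9:0→1, w7:0→1
  (4Δ to stable)
t=3 Δ0: w6=1 w10=1 w9=1 w2=1 w3=1 clk=1 w1=0 w4=0 w8=1 w5=1 w7=1 w0=1
  Δ1: clk:1→0
  (1Δ to stable)
t=4 Δ0: w6=1 w10=1 w9=1 w2=1 w3=1 clk=0 w1=0 w4=0 w8=1 w5=1 w7=1 w0=1
  Δ1: clk:0→1
  Δ2: w2:1→0
  Δ3: w3:1→0
  Δ4: w9:1→0, w7:1→0
  (4Δ to stable)
t=5 Δ0: w6=1 w10=1 w9=0 w2=0 w3=0 clk=1 w1=0 w4=0 w8=1 w5=1 w7=0 w0=1
  Δ1: clk:1→0
  (1Δ to stable)
t=6 Δ0: w6=1 w10=1 w9=0 w2=0 w3=0 clk=0 w1=0 w4=0 w8=1 w5=1 w7=0 w0=1
  Δ1: clk:0→1
  Δ2: w2:0→1
  Δ3: w3:0→1
  Δ4: w9:0→1, w7:0→1
  (4Δ to stable)
t=7 Δ0: w6=1 w10=1 w9=1 w2=1 w3=1 clk=1 w1=0 w4=0 w8=1 w5=1 w7=1 w0=1
  Δ1: clk:1→0
  (1Δ to stable)
t=8 Δ0: w6=1 w10=1 w9=1 w2=1 w3=1 clk=0 w1=0 w4=0 w8=1 w5=1 w7=1 w0=1
  Δ1: clk:0→1
  Δ2: w2:1→0
  Δ3: w3:1→0
  Δ4: w9:1→0, w7:1→0
  (4Δ to stable)
t=9 Δ0: w6=1 w10=1 w9=0 w2=0 w3=0 clk=1 w1=0 w4=0 w8=1 w5=1 w7=0 w0=1
  Δ1: clk:1→0
  (1Δ to stable)
t=10 Δ0: w6=1 w10=1 w9=0 w2=0 w3=0 clk=0 w1=0 w4=0 w8=1 w5=1 w7=0 w0=1
  Δ1: clk:0→1
  Δ2: w2:0→1
  Δ3: w3:0→1
  Δ4: w9:0→1, w7:0→1
  (4Δ to stable)
t=11 Δ0: w6=1 w10=1 w9=1 w2=1 w3=1 clk=1 w1=0 w4=0 w8=1 w5=1 w7=1 w0=1
  Δ1: clk:1→0
  (1Δ to stable)
t=12 Δ0: w6=1 w10=1 w9=1 w2=1 w3=1 clk=0 w1=0 w4=0 w8=1 w5=1 w7=1 w0=1
  Δ1: clk:0→1
  Δ2: w2:1→0
  Δ3: w3:1→0
  Δ4: w9:1→0, w7:1→0
  (4Δ to stable)
t=13 Δ0: w6=1 w10=1 w9=0 w2=0 w3=0 clk=1 w1=0 w4=0 w8=1 w5=1 w7=0 w0=1
  Δ1: clk:1→0
  (1Δ to stable)
t=14 Δ0: w6=1 w10=1 w9=0 w2=0 w3=0 clk=0 w1=0 w4=0 w8=1 w5=1 w7=0 w0=1
  Δ1: clk:0→1
  Δ2: w2:0→1
  Δ3: w3:0→1
  Δ4: w9:0→1, w7:0→1
  (4Δ to stable)

0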